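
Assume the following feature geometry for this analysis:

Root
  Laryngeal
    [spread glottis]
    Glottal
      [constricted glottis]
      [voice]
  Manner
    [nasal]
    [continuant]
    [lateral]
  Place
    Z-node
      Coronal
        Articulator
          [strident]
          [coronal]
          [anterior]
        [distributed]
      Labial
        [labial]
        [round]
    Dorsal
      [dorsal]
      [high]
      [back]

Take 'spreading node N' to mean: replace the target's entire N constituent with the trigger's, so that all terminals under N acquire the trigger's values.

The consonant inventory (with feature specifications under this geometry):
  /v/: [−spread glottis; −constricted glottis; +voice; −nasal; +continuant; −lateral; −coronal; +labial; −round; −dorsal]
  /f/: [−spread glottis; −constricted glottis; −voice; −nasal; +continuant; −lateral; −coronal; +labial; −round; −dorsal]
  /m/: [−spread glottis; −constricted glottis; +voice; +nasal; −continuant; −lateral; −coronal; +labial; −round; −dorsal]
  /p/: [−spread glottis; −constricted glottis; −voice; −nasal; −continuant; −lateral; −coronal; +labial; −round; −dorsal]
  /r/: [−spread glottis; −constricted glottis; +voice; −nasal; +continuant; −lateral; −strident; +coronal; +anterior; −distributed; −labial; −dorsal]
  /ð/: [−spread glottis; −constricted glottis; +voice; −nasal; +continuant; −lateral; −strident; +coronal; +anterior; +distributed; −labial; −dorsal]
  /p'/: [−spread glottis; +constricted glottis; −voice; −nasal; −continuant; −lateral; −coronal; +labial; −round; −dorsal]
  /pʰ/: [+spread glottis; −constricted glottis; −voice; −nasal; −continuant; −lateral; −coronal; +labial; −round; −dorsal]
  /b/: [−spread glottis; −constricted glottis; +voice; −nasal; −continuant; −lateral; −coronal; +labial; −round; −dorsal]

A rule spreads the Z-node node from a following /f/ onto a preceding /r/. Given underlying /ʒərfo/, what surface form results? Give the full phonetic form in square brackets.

[ʒəvfo]

The Z-node node dominates the terminals [strident], [coronal], [anterior], [distributed], [labial], [round].
The target acquires /f/'s values for everything under Z-node — [−coronal], [+labial], [−round] — while keeping its own [spread glottis], [constricted glottis], [voice], ….
Among the inventory, only /v/ has exactly this specification, giving the surface form [ʒəvfo].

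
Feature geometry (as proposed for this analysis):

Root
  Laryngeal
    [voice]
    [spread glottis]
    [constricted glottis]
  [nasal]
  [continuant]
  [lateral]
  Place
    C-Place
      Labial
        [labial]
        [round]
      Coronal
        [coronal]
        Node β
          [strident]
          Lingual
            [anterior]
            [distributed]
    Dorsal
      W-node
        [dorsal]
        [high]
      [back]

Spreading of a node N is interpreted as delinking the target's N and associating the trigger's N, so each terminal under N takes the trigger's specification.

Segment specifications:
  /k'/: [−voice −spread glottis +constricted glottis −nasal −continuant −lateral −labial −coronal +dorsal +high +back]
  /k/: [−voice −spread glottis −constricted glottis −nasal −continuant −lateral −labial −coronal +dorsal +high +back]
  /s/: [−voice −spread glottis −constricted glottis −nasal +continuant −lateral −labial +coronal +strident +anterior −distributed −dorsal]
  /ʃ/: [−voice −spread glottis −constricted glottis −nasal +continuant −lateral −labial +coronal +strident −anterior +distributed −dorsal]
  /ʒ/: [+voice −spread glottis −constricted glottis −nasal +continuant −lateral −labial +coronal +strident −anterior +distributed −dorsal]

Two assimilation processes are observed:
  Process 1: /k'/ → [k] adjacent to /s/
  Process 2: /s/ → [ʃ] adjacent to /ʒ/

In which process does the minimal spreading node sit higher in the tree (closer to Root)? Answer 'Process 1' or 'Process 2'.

Process 1

Process 1 alters [constricted glottis]; the lowest dominating node is [constricted glottis] (depth 2 from Root).
Process 2 alters [anterior], [distributed]; the lowest common ancestor is Lingual (depth 5 from Root).
Depth 2 < depth 5; Process 1 involves the structurally higher constituent [constricted glottis].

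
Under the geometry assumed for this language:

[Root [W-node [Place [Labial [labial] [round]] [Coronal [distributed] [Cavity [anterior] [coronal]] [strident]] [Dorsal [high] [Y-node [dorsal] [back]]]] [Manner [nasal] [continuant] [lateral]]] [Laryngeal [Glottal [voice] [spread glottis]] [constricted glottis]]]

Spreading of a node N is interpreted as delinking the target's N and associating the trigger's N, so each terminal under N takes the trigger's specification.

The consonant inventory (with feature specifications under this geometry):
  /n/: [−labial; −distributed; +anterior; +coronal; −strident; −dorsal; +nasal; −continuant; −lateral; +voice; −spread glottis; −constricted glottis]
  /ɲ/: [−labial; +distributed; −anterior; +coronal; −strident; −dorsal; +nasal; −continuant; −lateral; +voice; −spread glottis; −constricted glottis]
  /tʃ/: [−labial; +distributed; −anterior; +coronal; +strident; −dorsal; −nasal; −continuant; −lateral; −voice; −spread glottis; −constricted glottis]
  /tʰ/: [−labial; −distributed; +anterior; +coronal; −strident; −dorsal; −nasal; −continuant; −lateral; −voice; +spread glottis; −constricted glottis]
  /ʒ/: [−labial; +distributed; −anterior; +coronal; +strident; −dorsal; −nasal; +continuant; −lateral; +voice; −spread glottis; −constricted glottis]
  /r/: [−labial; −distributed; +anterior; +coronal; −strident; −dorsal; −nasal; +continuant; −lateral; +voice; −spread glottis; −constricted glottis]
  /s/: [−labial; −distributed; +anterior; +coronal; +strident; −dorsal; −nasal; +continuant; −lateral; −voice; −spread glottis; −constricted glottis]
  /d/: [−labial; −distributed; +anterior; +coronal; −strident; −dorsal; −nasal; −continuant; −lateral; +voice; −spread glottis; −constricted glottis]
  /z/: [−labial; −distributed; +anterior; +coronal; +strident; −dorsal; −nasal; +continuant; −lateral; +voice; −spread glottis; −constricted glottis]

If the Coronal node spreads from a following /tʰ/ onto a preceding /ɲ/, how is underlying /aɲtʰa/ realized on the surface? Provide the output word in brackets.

[antʰa]

Terminals under Coronal in this geometry: [distributed], [anterior], [coronal], [strident].
Spreading Coronal from /tʰ/ onto /ɲ/ replaces those values with /tʰ/'s: [−distributed], [+anterior], [+coronal], [−strident]. Features outside Coronal ([labial], [dorsal], [nasal], …) stay as in /ɲ/.
The resulting bundle matches /n/ in the inventory; substituting it for /ɲ/ gives [antʰa].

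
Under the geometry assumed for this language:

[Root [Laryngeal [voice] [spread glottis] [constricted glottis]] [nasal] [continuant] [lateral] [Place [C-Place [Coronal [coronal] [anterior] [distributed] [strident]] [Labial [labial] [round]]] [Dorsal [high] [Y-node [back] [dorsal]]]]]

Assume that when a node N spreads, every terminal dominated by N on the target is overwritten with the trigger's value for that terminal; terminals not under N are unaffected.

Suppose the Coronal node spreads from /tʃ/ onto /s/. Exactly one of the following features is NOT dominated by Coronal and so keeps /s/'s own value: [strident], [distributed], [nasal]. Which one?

[nasal]

The terminals dominated by Coronal are [coronal], [anterior], [distributed], [strident].
Spreading Coronal replaces [distributed], [strident] with the trigger's values, since each sits inside the Coronal constituent.
[nasal] attaches under Root, not under Coronal, so /s/ retains its own value for [nasal].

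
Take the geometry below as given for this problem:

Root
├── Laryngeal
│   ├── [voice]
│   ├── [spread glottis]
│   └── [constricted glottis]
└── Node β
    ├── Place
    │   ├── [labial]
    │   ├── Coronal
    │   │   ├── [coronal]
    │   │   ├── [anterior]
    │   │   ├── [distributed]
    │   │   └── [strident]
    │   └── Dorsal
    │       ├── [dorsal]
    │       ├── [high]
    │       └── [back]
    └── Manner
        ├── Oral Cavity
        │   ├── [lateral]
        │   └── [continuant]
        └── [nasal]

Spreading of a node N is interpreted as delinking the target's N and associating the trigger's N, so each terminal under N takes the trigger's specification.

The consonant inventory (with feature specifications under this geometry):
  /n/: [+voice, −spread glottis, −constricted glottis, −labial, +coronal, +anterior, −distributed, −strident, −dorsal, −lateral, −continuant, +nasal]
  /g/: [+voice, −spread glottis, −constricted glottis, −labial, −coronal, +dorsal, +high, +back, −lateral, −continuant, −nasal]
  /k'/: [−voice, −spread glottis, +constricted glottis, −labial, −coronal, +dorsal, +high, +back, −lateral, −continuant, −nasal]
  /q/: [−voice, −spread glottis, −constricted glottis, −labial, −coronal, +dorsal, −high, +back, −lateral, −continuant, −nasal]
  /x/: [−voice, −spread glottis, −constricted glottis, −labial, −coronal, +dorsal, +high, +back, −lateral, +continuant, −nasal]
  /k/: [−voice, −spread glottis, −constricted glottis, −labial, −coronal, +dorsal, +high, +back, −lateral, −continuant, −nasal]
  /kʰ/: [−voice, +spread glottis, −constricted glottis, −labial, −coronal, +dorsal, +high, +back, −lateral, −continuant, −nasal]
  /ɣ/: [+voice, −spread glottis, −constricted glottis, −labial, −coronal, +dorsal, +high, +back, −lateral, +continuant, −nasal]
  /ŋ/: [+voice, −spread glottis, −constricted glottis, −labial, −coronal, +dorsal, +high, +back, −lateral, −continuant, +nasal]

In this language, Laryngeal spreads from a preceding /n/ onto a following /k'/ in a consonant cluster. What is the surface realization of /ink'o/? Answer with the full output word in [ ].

The Laryngeal node dominates the terminals [voice], [spread glottis], [constricted glottis].
After delinking /k'/'s Laryngeal and linking /n/'s, the affected terminals become [+voice], [−spread glottis], [−constricted glottis]; [labial], [coronal], [dorsal], … (outside Laryngeal) are retained from /k'/.
This feature bundle is that of [g], so /ink'o/ surfaces as [ingo].

[ingo]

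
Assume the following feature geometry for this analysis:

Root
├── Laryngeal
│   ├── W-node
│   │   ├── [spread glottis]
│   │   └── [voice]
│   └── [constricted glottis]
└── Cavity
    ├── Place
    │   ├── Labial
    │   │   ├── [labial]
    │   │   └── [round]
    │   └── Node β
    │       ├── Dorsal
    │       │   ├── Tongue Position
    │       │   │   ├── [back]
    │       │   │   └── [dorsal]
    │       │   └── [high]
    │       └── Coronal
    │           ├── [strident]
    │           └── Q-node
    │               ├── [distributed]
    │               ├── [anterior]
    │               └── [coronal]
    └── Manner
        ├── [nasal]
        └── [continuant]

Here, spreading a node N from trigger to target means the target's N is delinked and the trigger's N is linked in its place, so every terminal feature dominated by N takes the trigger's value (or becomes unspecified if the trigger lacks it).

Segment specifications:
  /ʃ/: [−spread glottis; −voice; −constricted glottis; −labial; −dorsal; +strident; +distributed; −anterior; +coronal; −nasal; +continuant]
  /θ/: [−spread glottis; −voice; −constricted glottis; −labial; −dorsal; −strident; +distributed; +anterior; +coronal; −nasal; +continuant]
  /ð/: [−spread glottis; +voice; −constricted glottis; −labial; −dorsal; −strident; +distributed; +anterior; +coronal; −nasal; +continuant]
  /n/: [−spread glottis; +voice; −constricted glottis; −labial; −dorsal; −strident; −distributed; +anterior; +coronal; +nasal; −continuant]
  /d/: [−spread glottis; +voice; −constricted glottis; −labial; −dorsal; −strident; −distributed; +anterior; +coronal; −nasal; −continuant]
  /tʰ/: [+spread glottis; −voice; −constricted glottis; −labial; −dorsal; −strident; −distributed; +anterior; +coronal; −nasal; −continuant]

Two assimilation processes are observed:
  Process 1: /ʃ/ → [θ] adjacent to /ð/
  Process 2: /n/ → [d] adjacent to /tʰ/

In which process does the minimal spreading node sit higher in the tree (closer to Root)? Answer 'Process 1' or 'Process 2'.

Process 2

Process 1: the features that change are [anterior], [strident]; the minimal node is Coronal (depth 4).
In Process 2, [nasal] changes, so the minimal spreading node is [nasal] at depth 3.
[nasal] is closer to Root than Coronal, so Process 2 spreads the higher node.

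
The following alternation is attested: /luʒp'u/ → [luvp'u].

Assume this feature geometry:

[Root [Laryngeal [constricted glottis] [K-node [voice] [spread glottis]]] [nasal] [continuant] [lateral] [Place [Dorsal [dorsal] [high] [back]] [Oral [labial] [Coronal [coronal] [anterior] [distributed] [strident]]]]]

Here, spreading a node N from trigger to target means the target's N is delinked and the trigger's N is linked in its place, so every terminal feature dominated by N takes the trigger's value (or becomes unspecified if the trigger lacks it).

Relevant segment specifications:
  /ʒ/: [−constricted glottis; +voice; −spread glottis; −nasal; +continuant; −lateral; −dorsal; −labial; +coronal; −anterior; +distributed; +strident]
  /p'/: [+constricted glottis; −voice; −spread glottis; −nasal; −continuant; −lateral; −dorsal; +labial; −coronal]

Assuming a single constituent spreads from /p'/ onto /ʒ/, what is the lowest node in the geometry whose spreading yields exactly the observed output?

Feature comparison: [labial], [coronal], [anterior], [distributed], [strident] differ between /ʒ/ and [v]; the remaining terminals match.
Tracing each changed feature up the tree, the paths first meet at Oral; any lower node misses at least one of them.
Spreading Oral from /p'/ overwrites each of those terminals with /p'/'s values, yielding exactly [v].
Features on which the two segments disagree outside Oral, such as [continuant], [constricted glottis], are unchanged — nothing dominating them spread, and Oral is the minimal sufficient constituent.

Oral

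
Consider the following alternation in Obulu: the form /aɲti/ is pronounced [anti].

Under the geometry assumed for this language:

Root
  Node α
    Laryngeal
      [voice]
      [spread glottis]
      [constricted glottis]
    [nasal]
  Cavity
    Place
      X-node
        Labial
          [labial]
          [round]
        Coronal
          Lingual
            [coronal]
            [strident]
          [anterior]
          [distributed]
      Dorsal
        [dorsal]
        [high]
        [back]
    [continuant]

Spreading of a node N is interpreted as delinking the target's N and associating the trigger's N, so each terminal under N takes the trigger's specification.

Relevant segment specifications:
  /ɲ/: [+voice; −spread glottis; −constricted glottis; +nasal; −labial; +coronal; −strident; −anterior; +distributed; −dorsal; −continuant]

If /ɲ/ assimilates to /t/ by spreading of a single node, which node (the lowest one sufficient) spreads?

Coronal

Comparing /ɲ/ with its surface form [n], the features that change are [anterior], [distributed].
In this geometry the lowest node dominating all of them is Coronal: every daughter of Coronal dominates only a proper subset, so no lower node suffices.
Spreading Coronal from /t/ overwrites each of those terminals with /t/'s values, yielding exactly [n].
[voice], [nasal] stay as in /ɲ/ although /t/ differs there, so no node dominating them spread; among the remaining candidates Coronal is the lowest that derives the output.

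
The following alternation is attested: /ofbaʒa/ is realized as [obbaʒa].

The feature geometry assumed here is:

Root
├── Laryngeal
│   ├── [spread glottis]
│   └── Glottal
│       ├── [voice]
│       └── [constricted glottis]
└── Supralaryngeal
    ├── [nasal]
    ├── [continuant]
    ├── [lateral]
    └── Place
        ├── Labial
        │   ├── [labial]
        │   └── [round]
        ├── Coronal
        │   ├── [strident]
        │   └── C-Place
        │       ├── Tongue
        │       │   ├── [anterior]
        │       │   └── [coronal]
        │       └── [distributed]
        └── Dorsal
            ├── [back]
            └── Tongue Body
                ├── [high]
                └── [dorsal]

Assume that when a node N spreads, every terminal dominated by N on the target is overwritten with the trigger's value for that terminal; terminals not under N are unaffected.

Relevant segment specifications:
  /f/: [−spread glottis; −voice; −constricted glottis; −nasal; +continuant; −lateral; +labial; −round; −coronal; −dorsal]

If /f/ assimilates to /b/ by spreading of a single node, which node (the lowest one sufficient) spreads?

Root

/f/ and [b] differ in [voice], [continuant]; every other specified feature is identical.
The smallest constituent containing every changed terminal is Root — each of its daughters lacks at least one of the affected features.
If Root spreads, every terminal under it takes /b/'s value, producing [b] as observed.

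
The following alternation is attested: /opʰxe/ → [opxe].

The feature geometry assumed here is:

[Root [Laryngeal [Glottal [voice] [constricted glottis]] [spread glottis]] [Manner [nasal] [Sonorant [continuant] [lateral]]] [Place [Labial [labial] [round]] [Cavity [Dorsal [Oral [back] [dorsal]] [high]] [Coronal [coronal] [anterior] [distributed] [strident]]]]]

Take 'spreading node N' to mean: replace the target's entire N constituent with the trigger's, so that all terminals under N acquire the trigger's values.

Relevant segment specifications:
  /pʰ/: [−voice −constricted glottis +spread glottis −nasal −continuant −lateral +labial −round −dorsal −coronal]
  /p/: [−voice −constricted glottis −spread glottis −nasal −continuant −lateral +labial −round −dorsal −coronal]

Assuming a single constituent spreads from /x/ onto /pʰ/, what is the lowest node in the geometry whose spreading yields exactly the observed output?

[spread glottis]

/pʰ/ and [p] differ in [spread glottis]; every other specified feature is identical.
Only a single terminal changes, and /x/ supplies the new value, so [spread glottis] itself is the minimal spreading constituent.
[labial], [dorsal] stay as in /pʰ/ although /x/ differs there, so no node dominating them spread; among the remaining candidates [spread glottis] is the lowest that derives the output.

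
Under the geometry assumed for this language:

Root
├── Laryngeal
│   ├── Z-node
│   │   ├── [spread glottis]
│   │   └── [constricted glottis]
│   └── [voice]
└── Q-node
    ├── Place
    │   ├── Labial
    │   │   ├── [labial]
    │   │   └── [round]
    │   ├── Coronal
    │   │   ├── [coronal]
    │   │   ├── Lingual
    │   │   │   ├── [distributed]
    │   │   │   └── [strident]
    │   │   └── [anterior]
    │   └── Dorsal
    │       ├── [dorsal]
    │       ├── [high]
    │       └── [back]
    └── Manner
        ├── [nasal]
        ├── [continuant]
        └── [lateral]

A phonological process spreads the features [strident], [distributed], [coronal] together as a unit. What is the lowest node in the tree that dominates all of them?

Coronal

[strident]: Root > Q-node > Place > Coronal > Lingual > [strident].
[distributed]: Root > Q-node > Place > Coronal > Lingual > [distributed].
[coronal]: Root > Q-node > Place > Coronal > [coronal].
The lowest node appearing on every path is Coronal; each proper daughter of Coronal fails to dominate at least one of the listed features.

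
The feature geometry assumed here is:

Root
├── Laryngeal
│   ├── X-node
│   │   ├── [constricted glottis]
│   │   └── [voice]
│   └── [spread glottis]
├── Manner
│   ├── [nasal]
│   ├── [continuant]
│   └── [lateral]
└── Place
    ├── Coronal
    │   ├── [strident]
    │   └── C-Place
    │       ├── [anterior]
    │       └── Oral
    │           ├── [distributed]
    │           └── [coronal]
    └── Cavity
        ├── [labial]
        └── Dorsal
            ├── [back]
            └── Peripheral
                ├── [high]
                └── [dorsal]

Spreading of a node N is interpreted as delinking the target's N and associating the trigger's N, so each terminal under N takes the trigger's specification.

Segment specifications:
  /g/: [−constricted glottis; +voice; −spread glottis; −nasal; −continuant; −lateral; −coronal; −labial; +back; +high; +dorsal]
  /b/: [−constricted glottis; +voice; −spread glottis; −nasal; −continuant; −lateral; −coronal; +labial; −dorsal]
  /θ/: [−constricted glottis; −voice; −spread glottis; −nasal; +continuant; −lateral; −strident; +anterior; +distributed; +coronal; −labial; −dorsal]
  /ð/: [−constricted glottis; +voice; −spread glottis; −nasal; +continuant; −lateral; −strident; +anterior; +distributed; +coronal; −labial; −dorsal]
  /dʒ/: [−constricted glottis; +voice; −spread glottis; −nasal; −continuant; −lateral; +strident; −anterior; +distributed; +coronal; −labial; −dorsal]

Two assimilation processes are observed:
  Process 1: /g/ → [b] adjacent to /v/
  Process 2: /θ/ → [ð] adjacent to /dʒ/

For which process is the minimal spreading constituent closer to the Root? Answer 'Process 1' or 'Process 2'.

In Process 1, [labial], [dorsal], [high], [back] change, so the minimal spreading node is Cavity at depth 2.
Process 2: the feature that changes is [voice]; the minimal node is [voice] (depth 3).
Cavity (depth 2) sits above [voice] (depth 3), making Process 1 the one with the higher spreading node.

Process 1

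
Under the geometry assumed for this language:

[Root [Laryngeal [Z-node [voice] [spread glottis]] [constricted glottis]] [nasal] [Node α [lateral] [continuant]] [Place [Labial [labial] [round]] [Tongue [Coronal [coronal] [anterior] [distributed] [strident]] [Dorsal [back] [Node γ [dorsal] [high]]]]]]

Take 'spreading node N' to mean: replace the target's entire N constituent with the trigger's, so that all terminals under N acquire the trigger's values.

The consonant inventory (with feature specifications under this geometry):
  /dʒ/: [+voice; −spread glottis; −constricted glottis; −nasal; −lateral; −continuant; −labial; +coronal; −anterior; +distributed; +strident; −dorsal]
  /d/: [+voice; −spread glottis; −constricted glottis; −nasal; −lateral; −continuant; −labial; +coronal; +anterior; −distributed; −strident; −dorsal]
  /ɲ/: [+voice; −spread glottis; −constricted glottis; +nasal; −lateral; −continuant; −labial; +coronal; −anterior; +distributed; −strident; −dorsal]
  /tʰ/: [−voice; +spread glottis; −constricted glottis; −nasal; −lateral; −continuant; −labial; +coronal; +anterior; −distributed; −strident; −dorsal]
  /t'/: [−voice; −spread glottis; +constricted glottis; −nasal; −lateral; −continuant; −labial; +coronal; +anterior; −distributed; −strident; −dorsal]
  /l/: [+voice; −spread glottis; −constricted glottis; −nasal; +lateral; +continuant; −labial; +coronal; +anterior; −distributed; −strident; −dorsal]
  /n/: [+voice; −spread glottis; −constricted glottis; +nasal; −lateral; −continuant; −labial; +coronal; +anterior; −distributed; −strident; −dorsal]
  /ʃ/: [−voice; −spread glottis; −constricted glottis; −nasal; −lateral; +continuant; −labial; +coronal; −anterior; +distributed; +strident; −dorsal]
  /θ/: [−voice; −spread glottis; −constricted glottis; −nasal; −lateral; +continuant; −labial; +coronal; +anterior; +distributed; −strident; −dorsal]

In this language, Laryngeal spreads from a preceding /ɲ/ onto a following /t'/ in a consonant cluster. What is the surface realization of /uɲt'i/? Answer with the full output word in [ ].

Terminals under Laryngeal in this geometry: [voice], [spread glottis], [constricted glottis].
Spreading Laryngeal from /ɲ/ onto /t'/ replaces those values with /ɲ/'s: [+voice], [−spread glottis], [−constricted glottis]. Features outside Laryngeal ([nasal], [lateral], [continuant], …) stay as in /t'/.
Among the inventory, only /d/ has exactly this specification, giving the surface form [uɲdi].

[uɲdi]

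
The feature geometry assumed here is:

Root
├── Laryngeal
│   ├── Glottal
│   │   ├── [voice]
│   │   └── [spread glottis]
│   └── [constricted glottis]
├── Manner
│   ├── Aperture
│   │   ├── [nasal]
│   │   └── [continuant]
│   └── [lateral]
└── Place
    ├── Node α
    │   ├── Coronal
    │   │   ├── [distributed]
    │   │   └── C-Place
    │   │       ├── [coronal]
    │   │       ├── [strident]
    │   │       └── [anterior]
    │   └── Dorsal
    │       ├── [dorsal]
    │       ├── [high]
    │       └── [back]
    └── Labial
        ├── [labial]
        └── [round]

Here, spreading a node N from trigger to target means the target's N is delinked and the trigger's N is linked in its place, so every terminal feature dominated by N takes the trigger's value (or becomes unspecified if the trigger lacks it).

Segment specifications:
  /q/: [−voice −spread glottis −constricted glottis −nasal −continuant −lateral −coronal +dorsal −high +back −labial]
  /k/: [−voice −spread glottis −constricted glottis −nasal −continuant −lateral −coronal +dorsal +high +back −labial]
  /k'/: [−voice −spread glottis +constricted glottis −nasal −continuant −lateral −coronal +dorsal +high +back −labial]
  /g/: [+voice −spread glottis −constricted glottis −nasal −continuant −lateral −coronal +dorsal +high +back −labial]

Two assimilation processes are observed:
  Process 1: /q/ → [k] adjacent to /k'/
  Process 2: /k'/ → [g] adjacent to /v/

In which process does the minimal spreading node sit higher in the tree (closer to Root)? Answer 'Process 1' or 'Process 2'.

Process 2

Process 1: the feature that changes is [high]; the minimal node is [high] (depth 4).
Process 2 alters [voice], [constricted glottis]; the lowest common ancestor is Laryngeal (depth 1 from Root).
Laryngeal (depth 1) sits above [high] (depth 4), making Process 2 the one with the higher spreading node.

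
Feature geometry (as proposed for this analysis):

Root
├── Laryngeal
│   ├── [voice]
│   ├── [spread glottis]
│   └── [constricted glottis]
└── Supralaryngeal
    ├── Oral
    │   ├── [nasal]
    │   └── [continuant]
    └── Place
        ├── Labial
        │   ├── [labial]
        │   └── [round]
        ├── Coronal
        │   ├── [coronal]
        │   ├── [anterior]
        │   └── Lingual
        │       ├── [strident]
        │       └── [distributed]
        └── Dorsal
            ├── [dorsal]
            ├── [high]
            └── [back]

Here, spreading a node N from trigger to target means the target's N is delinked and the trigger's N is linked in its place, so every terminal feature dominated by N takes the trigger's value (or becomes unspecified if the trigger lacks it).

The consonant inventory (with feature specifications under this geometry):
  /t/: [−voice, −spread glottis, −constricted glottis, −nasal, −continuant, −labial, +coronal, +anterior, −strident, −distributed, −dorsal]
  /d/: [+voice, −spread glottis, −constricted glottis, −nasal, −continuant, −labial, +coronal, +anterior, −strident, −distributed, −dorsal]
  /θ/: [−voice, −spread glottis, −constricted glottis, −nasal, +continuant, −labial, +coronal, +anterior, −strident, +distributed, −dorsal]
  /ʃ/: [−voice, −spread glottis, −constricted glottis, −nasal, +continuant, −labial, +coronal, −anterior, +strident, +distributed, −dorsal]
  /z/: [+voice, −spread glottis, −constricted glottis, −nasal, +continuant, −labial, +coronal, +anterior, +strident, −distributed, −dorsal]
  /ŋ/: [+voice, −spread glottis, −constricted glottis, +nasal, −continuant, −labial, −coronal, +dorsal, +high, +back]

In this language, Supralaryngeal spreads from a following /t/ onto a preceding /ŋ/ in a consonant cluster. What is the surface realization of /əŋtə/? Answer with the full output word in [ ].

[ədtə]

Terminals under Supralaryngeal in this geometry: [nasal], [continuant], [labial], [round], [coronal], [anterior], [strident], [distributed], [dorsal], [high], [back].
After delinking /ŋ/'s Supralaryngeal and linking /t/'s, the affected terminals become [−nasal], [−continuant], [−labial], [+coronal], [+anterior], [−strident], [−distributed], [−dorsal]; [voice], [spread glottis], [constricted glottis] (outside Supralaryngeal) are retained from /ŋ/.
The resulting bundle matches /d/ in the inventory; substituting it for /ŋ/ gives [ədtə].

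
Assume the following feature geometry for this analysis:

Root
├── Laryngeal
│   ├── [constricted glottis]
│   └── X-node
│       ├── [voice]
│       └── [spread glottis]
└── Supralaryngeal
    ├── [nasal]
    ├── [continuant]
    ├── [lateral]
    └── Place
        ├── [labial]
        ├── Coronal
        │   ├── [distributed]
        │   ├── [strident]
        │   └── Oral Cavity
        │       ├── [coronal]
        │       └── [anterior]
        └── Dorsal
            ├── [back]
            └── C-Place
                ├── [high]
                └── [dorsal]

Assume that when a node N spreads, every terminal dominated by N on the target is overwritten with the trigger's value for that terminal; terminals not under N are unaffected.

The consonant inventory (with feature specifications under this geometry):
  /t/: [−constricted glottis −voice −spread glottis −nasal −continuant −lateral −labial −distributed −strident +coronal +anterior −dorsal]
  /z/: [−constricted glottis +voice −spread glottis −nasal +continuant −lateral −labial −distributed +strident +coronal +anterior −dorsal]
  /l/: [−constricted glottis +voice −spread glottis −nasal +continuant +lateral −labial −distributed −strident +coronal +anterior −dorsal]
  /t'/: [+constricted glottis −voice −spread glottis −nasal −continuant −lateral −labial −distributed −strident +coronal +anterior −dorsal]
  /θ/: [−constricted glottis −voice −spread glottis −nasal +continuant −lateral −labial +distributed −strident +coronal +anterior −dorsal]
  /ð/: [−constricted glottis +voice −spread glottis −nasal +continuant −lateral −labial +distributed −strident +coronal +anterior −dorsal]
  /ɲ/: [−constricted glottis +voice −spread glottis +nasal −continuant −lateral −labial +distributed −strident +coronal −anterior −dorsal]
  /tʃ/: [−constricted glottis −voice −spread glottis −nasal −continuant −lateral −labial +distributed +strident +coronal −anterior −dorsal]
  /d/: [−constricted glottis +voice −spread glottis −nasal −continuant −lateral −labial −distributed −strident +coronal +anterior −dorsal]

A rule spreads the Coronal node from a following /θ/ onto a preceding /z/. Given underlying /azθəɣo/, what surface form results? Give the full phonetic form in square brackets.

The Coronal node dominates the terminals [distributed], [strident], [coronal], [anterior].
After delinking /z/'s Coronal and linking /θ/'s, the affected terminals become [+distributed], [−strident], [+coronal], [+anterior]; [constricted glottis], [voice], [spread glottis], … (outside Coronal) are retained from /z/.
This feature bundle is that of [ð], so /azθəɣo/ surfaces as [aðθəɣo].

[aðθəɣo]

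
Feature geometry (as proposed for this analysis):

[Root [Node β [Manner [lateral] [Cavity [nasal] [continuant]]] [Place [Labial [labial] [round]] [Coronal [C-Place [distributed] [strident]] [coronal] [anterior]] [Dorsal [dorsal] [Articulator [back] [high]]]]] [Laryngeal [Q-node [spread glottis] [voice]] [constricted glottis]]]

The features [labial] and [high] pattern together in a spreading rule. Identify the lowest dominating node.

[labial]: Root ▹ Node β ▹ Place ▹ Labial ▹ [labial].
[high]: Root ▹ Node β ▹ Place ▹ Dorsal ▹ Articulator ▹ [high].
Place is the lowest common ancestor — every listed feature sits under it, and no single subconstituent of Place covers them all.

Place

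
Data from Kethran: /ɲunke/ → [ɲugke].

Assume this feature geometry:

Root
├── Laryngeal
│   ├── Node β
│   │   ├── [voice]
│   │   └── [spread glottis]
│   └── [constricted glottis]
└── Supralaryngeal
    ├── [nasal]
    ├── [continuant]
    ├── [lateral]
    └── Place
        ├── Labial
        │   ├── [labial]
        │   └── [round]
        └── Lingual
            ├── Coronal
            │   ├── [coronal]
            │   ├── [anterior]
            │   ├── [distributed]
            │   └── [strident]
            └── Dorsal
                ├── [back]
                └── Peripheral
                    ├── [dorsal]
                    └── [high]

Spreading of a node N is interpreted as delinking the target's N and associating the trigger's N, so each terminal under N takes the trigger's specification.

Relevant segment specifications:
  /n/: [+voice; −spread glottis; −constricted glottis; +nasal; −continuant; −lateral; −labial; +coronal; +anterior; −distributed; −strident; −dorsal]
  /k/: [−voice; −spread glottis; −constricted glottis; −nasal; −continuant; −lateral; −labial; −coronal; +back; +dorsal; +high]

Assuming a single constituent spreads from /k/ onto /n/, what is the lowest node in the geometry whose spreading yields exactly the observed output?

Feature comparison: [nasal], [coronal], [anterior], [distributed], [strident], [dorsal], [high], [back] differ between /n/ and [g]; the remaining terminals match.
The smallest constituent containing every changed terminal is Supralaryngeal — each of its daughters lacks at least one of the affected features.
Delinking /n/'s Supralaryngeal and associating /k/'s Supralaryngeal gives precisely the feature bundle of [g].
Since [voice] is preserved even though /k/ disagrees there, no node above Supralaryngeal spread.

Supralaryngeal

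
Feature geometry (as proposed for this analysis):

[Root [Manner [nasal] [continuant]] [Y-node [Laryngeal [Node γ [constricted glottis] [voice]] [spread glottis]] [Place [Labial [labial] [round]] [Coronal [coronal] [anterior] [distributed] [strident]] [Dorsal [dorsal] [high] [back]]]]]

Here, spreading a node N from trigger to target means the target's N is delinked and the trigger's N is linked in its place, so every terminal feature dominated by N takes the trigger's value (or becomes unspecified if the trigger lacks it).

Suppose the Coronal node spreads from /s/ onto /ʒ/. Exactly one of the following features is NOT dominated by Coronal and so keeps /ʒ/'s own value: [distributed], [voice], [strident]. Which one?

[voice]

Under this geometry, Coronal contains [coronal], [anterior], [distributed], [strident].
Of the listed options, [distributed], [strident] are among these and would be overwritten by spreading Coronal.
[voice] attaches under Node γ, not under Coronal, so /ʒ/ retains its own value for [voice].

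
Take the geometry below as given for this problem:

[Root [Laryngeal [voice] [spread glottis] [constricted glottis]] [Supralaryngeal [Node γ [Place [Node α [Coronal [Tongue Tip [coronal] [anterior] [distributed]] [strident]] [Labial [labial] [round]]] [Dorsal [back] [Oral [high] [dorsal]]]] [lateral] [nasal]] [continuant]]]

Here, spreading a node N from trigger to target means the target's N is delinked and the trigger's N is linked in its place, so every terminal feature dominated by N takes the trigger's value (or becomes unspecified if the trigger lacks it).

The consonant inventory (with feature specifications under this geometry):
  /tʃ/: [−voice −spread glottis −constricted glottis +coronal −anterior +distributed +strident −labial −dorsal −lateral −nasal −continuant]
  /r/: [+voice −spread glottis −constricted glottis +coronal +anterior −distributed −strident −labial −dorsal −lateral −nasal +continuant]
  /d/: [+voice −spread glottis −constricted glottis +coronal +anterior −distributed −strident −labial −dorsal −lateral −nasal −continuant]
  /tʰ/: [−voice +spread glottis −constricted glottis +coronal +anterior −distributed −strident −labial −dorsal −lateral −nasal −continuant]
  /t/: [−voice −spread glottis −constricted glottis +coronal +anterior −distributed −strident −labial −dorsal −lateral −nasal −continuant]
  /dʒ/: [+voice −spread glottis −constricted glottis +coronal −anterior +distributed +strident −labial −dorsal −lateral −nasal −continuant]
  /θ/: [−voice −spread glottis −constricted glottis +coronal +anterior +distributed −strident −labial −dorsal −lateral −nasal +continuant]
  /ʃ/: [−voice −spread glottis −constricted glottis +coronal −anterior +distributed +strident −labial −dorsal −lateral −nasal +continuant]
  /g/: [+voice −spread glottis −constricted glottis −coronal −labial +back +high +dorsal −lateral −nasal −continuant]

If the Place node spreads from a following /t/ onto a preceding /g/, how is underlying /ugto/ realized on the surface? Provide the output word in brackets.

[udto]

Place immediately or transitively dominates [coronal], [anterior], [distributed], [strident], [labial], [round], [back], [high], [dorsal].
Spreading Place from /t/ onto /g/ replaces those values with /t/'s: [+coronal], [+anterior], [−distributed], [−strident], [−labial], [−dorsal]. Features outside Place ([voice], [spread glottis], [constricted glottis], …) stay as in /g/.
Among the inventory, only /d/ has exactly this specification, giving the surface form [udto].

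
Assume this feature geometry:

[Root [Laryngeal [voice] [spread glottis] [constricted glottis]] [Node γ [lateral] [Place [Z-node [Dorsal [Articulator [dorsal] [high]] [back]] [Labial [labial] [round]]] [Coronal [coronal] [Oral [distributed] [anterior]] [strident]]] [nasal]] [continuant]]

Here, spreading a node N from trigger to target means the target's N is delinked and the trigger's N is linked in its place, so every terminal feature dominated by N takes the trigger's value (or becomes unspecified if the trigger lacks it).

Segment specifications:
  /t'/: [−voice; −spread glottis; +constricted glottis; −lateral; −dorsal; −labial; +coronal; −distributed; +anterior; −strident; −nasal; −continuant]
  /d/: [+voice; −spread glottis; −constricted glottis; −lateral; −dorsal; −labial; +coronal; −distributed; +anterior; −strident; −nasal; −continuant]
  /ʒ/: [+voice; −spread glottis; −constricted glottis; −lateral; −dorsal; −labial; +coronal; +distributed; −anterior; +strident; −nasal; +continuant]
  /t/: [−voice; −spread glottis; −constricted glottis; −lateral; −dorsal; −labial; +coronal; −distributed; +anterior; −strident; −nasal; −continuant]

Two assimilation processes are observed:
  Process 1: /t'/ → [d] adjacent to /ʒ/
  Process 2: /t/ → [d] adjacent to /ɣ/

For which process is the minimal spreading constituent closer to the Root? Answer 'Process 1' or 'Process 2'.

Process 1

Process 1: the features that change are [voice], [constricted glottis]; the minimal node is Laryngeal (depth 1).
Process 2 alters [voice]; the lowest dominating node is [voice] (depth 2 from Root).
Laryngeal (depth 1) sits above [voice] (depth 2), making Process 1 the one with the higher spreading node.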